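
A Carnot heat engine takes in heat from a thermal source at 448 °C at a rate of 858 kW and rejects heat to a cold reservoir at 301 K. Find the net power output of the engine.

T_H = 448 °C → 448 + 273.15 = 721.15 K.
For a reversible engine, η = 1 − T_C/T_H = 1 − 301.00/721.15 = 0.5826.
W = η·Q_H = 0.5826 × 858 = 500 kW.

Ẇ ≈ 500 kW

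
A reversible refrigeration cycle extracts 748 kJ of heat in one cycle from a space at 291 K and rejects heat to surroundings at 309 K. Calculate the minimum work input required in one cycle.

W_in ≈ 46.3 kJ

For a reversible refrigerator, COP_R = T_C/(T_H − T_C) = 291.00/18.00 = 16.1667.
W = Q_C/COP_R = 748/16.1667 = 46.3 kJ.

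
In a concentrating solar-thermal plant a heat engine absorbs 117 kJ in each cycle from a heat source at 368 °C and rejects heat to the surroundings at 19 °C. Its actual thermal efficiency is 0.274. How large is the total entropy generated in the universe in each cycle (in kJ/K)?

ΔS_univ ≈ 0.1083 kJ/K

T_H = 368 °C → 368 + 273.15 = 641.15 K.
T_C = 19 °C → 19 + 273.15 = 292.15 K.
W = η·Q_H = 0.274 × 117 = 32.06 kJ, so Q_C = Q_H − W = 84.94 kJ.
Entropy balance on the reservoirs: −Q_H/T_H = -0.1825 kJ/K, +Q_C/T_C = 0.2907 kJ/K.
ΔS_univ = −Q_H/T_H + Q_C/T_C = 0.1083 kJ/K (> 0, since η = 0.274 < η_Carnot = 0.544).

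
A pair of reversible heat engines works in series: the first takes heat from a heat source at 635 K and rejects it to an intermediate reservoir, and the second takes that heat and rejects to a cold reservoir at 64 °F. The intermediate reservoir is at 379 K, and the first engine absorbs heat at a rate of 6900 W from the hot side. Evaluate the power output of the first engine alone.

T_C = 64 °F → (64 − 32) × 5/9 = 17.78 °C = 290.93 K.
First-stage efficiency η₁ = 1 − T_m/T_H = 1 − 379.00/635.00 = 0.4031.
W₁ = η₁·Q_H = 0.4031 × 6900 = 2780 W.

Ẇ₁ ≈ 2780 W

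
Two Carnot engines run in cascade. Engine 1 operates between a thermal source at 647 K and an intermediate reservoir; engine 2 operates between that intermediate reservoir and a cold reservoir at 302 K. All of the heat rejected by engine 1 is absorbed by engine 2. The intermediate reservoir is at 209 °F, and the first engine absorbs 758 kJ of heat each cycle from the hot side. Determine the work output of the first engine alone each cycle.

W₁ ≈ 322.8 kJ

T_m = 209 °F → (209 − 32) × 5/9 = 98.33 °C = 371.48 K.
First-stage efficiency η₁ = 1 − T_m/T_H = 1 − 371.48/647.00 = 0.4258.
W₁ = η₁·Q_H = 0.4258 × 758 = 322.8 kJ.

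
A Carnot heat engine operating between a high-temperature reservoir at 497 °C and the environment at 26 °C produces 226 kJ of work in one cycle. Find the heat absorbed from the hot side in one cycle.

Q_H ≈ 369.5 kJ

T_H = 497 °C → 497 + 273.15 = 770.15 K.
T_C = 26 °C → 26 + 273.15 = 299.15 K.
Carnot efficiency: η = 1 − T_C/T_H = 1 − 299.15/770.15 = 0.6116.
Q_H = W/η = 226/0.6116 = 369.5 kJ.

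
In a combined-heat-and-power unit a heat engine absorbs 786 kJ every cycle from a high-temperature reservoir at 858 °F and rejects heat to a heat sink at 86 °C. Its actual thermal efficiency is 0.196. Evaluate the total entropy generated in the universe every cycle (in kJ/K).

T_H = 858 °F → (858 − 32) × 5/9 = 458.89 °C = 732.04 K.
T_C = 86 °C → 86 + 273.15 = 359.15 K.
W = η·Q_H = 0.196 × 786 = 154.1 kJ, so Q_C = Q_H − W = 631.9 kJ.
Entropy balance on the reservoirs: −Q_H/T_H = -1.074 kJ/K, +Q_C/T_C = 1.760 kJ/K.
ΔS_univ = −Q_H/T_H + Q_C/T_C = 0.686 kJ/K (> 0, since η = 0.196 < η_Carnot = 0.509).

ΔS_univ ≈ 0.686 kJ/K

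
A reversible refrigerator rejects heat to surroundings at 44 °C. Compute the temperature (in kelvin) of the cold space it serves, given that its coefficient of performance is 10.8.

T_C ≈ 290 K

T_H = 44 °C → 44 + 273.15 = 317.15 K.
COP_R = T_C/(T_H − T_C) ⇒ T_C = T_H·COP_R/(1 + COP_R) = 317.15 × 10.8/(1 + 10.8) = 290 K.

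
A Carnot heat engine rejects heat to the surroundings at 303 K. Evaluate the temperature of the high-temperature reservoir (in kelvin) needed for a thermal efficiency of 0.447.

T_H ≈ 548 K

From η = 1 − T_C/T_H, solving for T_H gives T_H = T_C/(1 − η) = 303.00/(1 − 0.447) = 548 K.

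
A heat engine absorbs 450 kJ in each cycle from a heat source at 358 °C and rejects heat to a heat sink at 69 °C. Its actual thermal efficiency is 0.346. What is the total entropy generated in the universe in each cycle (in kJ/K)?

ΔS_univ ≈ 0.147 kJ/K

T_H = 358 °C → 358 + 273.15 = 631.15 K.
T_C = 69 °C → 69 + 273.15 = 342.15 K.
W = η·Q_H = 0.346 × 450 = 155.7 kJ, so Q_C = Q_H − W = 294.3 kJ.
Entropy balance on the reservoirs: −Q_H/T_H = -0.7130 kJ/K, +Q_C/T_C = 0.8601 kJ/K.
ΔS_univ = −Q_H/T_H + Q_C/T_C = 0.147 kJ/K (> 0, since η = 0.346 < η_Carnot = 0.458).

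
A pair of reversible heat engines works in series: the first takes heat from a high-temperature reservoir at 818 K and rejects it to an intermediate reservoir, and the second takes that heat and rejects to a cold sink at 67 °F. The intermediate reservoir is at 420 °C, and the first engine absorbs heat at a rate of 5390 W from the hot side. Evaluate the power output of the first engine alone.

Ẇ₁ ≈ 823 W

T_C = 67 °F → (67 − 32) × 5/9 = 19.44 °C = 292.59 K.
T_m = 420 °C → 420 + 273.15 = 693.15 K.
First-stage efficiency η₁ = 1 − T_m/T_H = 1 − 693.15/818.00 = 0.1526.
W₁ = η₁·Q_H = 0.1526 × 5390 = 823 W.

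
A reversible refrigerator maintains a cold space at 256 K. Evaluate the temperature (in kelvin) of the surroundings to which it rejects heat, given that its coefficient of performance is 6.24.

T_H ≈ 297 K

COP_R = T_C/(T_H − T_C) ⇒ T_H = T_C·(1 + 1/COP_R) = 256.00 × (1 + 1/6.24) = 297 K.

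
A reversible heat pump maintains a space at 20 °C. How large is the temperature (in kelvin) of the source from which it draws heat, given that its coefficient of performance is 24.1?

T_H = 20 °C → 20 + 273.15 = 293.15 K.
COP_HP = T_H/(T_H − T_C) ⇒ T_C = T_H·(COP_HP − 1)/COP_HP = 293.15 × (24.1 − 1)/24.1 = 281.0 K.

T_C ≈ 281.0 K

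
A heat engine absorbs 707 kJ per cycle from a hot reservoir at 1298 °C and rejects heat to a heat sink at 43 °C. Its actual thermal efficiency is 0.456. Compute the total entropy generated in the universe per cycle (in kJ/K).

ΔS_univ ≈ 0.767 kJ/K

T_H = 1298 °C → 1298 + 273.15 = 1571.15 K.
T_C = 43 °C → 43 + 273.15 = 316.15 K.
W = η·Q_H = 0.456 × 707 = 322.4 kJ, so Q_C = Q_H − W = 384.6 kJ.
The hot reservoir loses entropy Q_H/T_H = 707/1571.15 = 0.4500 kJ/K; the cold reservoir gains Q_C/T_C = 384.6/316.15 = 1.217 kJ/K.
ΔS_univ = −Q_H/T_H + Q_C/T_C = 0.767 kJ/K (> 0, since η = 0.456 < η_Carnot = 0.799).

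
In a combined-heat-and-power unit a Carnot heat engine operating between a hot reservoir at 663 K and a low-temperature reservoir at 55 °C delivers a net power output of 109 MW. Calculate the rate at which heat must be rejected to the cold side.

Q̇_C ≈ 106.8 MW

T_C = 55 °C → 55 + 273.15 = 328.15 K.
η_rev = 1 − T_C/T_H = 1 − 328.15/663.00 = 0.5051.
Since Q_C/Q_H = T_C/T_H and Q_H = W/η, Q_C = W·T_C/(T_H − T_C) = 109 × 328.15/334.85 = 106.8 MW.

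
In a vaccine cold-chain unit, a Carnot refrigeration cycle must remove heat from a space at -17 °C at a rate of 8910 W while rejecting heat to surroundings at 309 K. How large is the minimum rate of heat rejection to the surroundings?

Q̇_H ≈ 10700 W

T_C = -17 °C → -17 + 273.15 = 256.15 K.
For a reversible cycle Q_H/Q_C = T_H/T_C, so Q_H = Q_C·T_H/T_C = 8910 × 309.00/256.15 = 10700 W.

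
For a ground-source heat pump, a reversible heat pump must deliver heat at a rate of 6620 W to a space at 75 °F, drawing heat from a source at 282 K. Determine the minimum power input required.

T_H = 75 °F → (75 − 32) × 5/9 = 23.89 °C = 297.04 K.
Reversible heating COP: COP_HP = T_H/(T_H − T_C) = 297.04/15.04 = 19.7514.
W = Q_H/COP_HP = 6620/19.7514 = 335 W.

Ẇ_in ≈ 335 W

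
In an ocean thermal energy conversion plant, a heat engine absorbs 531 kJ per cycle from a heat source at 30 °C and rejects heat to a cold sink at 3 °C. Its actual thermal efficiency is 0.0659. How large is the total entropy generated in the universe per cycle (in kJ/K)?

T_H = 30 °C → 30 + 273.15 = 303.15 K.
T_C = 3 °C → 3 + 273.15 = 276.15 K.
W = η·Q_H = 0.0659 × 531 = 34.99 kJ, so Q_C = Q_H − W = 496.0 kJ.
Entropy balance on the reservoirs: −Q_H/T_H = -1.752 kJ/K, +Q_C/T_C = 1.796 kJ/K.
ΔS_univ = −Q_H/T_H + Q_C/T_C = 0.0445 kJ/K (> 0, since η = 0.0659 < η_Carnot = 0.089).

ΔS_univ ≈ 0.0445 kJ/K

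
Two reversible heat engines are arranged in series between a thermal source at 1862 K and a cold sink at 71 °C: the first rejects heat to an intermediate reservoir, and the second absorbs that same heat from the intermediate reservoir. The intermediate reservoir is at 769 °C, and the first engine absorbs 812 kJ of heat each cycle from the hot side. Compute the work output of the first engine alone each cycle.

W₁ ≈ 358 kJ

T_C = 71 °C → 71 + 273.15 = 344.15 K.
T_m = 769 °C → 769 + 273.15 = 1042.15 K.
First-stage efficiency η₁ = 1 − T_m/T_H = 1 − 1042.15/1862.00 = 0.4403.
W₁ = η₁·Q_H = 0.4403 × 812 = 358 kJ.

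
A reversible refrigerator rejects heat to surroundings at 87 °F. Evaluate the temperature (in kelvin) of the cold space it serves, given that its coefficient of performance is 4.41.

T_C ≈ 247.6 K

T_H = 87 °F → (87 − 32) × 5/9 = 30.56 °C = 303.71 K.
COP_R = T_C/(T_H − T_C) ⇒ T_C = T_H·COP_R/(1 + COP_R) = 303.71 × 4.41/(1 + 4.41) = 247.6 K.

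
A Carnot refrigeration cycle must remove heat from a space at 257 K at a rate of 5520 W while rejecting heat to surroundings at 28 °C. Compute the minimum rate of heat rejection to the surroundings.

Q̇_H ≈ 6470 W

T_H = 28 °C → 28 + 273.15 = 301.15 K.
For a reversible cycle Q_H/Q_C = T_H/T_C, so Q_H = Q_C·T_H/T_C = 5520 × 301.15/257.00 = 6470 W.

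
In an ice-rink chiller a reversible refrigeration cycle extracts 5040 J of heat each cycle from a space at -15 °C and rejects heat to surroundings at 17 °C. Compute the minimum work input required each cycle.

T_H = 17 °C → 17 + 273.15 = 290.15 K.
T_C = -15 °C → -15 + 273.15 = 258.15 K.
Carnot COP: COP_R = T_C/(T_H − T_C) = 258.15/32.00 = 8.0672.
W = Q_C/COP_R = 5040/8.0672 = 624.8 J.

W_in ≈ 624.8 J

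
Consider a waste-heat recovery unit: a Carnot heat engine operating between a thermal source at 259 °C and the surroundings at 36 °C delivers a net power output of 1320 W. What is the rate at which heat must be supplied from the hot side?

Q̇_H ≈ 3150 W

T_H = 259 °C → 259 + 273.15 = 532.15 K.
T_C = 36 °C → 36 + 273.15 = 309.15 K.
Since the cycle is reversible, η = 1 − T_C/T_H = 1 − 309.15/532.15 = 0.4191.
Q_H = W/η = 1320/0.4191 = 3150 W.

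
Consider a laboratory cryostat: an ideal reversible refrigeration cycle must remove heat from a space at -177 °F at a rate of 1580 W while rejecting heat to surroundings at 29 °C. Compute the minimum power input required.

Ẇ_in ≈ 1460 W

T_H = 29 °C → 29 + 273.15 = 302.15 K.
T_C = -177 °F → (-177 − 32) × 5/9 = -116.11 °C = 157.04 K.
Carnot COP: COP_R = T_C/(T_H − T_C) = 157.04/145.11 = 1.0822.
W = Q_C/COP_R = 1580/1.0822 = 1460 W.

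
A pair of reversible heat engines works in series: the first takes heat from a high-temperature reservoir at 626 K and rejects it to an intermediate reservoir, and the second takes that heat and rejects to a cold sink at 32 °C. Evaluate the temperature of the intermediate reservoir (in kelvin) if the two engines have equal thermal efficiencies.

T_C = 32 °C → 32 + 273.15 = 305.15 K.
Equal efficiencies require 1 − T_m/T_H = 1 − T_C/T_m, i.e. T_m/T_H = T_C/T_m, so T_m = √(T_H·T_C) = √(626.00 × 305.15) = 437.1 K.

T_m ≈ 437.1 K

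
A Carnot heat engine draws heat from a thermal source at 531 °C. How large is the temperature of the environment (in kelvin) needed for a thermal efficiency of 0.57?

T_C ≈ 346 K

T_H = 531 °C → 531 + 273.15 = 804.15 K.
From η = 1 − T_C/T_H, T_C = T_H·(1 − η) = 804.15 × (1 − 0.57) = 346 K.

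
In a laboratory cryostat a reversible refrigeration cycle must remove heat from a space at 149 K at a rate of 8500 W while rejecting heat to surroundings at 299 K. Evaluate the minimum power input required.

Ẇ_in ≈ 8560 W

Carnot COP: COP_R = T_C/(T_H − T_C) = 149.00/150.00 = 0.9933.
W = Q_C/COP_R = 8500/0.9933 = 8560 W.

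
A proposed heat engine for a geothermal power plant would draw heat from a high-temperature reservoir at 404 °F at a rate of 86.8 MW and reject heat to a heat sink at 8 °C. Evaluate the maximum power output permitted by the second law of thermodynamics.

Ẇ_max ≈ 35.9 MW

T_H = 404 °F → (404 − 32) × 5/9 = 206.67 °C = 479.82 K.
T_C = 8 °C → 8 + 273.15 = 281.15 K.
The upper bound on efficiency is η_max = 1 − T_C/T_H = 1 − 281.15/479.82 = 0.4140.
W_max = η_max · Q_H = 0.4140 × 86.8 = 35.9 MW.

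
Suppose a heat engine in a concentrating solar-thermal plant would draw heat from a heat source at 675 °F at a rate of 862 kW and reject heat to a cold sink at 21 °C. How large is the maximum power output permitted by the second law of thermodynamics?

Ẇ_max ≈ 459.8 kW

T_H = 675 °F → (675 − 32) × 5/9 = 357.22 °C = 630.37 K.
T_C = 21 °C → 21 + 273.15 = 294.15 K.
The upper bound on efficiency is η_max = 1 − T_C/T_H = 1 − 294.15/630.37 = 0.5334.
W_max = η_max · Q_H = 0.5334 × 862 = 459.8 kW.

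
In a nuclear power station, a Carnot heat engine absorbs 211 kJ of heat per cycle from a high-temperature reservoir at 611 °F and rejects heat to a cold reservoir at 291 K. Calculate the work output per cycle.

W ≈ 108 kJ

T_H = 611 °F → (611 − 32) × 5/9 = 321.67 °C = 594.82 K.
Since the cycle is reversible, η = 1 − T_C/T_H = 1 − 291.00/594.82 = 0.5108.
W = η·Q_H = 0.5108 × 211 = 108 kJ.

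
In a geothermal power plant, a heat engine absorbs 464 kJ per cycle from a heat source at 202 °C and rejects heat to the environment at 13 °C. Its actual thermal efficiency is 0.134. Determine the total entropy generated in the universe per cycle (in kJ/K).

T_H = 202 °C → 202 + 273.15 = 475.15 K.
T_C = 13 °C → 13 + 273.15 = 286.15 K.
W = η·Q_H = 0.134 × 464 = 62.18 kJ, so Q_C = Q_H − W = 401.8 kJ.
The hot reservoir loses entropy Q_H/T_H = 464/475.15 = 0.9765 kJ/K; the cold reservoir gains Q_C/T_C = 401.8/286.15 = 1.404 kJ/K.
ΔS_univ = −Q_H/T_H + Q_C/T_C = 0.428 kJ/K (> 0, since η = 0.134 < η_Carnot = 0.398).

ΔS_univ ≈ 0.428 kJ/K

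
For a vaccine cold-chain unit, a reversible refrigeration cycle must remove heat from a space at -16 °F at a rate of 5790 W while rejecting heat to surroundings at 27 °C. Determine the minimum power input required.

Ẇ_in ≈ 1260 W

T_H = 27 °C → 27 + 273.15 = 300.15 K.
T_C = -16 °F → (-16 − 32) × 5/9 = -26.67 °C = 246.48 K.
Carnot COP: COP_R = T_C/(T_H − T_C) = 246.48/53.67 = 4.5929.
W = Q_C/COP_R = 5790/4.5929 = 1260 W.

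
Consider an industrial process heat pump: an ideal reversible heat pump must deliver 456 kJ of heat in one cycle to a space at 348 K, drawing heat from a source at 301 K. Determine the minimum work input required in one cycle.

COP_HP = T_H/(T_H − T_C) = 348.00/47.00 = 7.4043.
W = Q_H/COP_HP = 456/7.4043 = 61.6 kJ.

W_in ≈ 61.6 kJ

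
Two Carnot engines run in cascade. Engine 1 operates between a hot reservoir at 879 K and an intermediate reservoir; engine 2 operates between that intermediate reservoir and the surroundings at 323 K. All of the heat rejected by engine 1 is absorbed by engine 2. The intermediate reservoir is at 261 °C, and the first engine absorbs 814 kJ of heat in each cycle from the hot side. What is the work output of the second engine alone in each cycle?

T_m = 261 °C → 261 + 273.15 = 534.15 K.
Heat entering the second stage: Q_m = Q_H·(T_m/T_H) = 814 × 534.15/879.00 = 495 kJ.
Second-stage efficiency η₂ = 1 − T_C/T_m = 1 − 323.00/534.15 = 0.3953, so W₂ = η₂·Q_m = 196 kJ.

W₂ ≈ 196 kJ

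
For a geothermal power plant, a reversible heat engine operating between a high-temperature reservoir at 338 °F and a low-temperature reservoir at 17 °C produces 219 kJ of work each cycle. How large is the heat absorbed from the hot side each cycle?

T_H = 338 °F → (338 − 32) × 5/9 = 170.00 °C = 443.15 K.
T_C = 17 °C → 17 + 273.15 = 290.15 K.
Carnot efficiency: η = 1 − T_C/T_H = 1 − 290.15/443.15 = 0.3453.
Q_H = W/η = 219/0.3453 = 634 kJ.

Q_H ≈ 634 kJ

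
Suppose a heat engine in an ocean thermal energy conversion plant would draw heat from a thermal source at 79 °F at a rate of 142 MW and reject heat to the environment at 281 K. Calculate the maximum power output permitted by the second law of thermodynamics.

T_H = 79 °F → (79 − 32) × 5/9 = 26.11 °C = 299.26 K.
The upper bound on efficiency is η_max = 1 − T_C/T_H = 1 − 281.00/299.26 = 0.0610.
W_max = η_max · Q_H = 0.0610 × 142 = 8.665 MW.

Ẇ_max ≈ 8.665 MW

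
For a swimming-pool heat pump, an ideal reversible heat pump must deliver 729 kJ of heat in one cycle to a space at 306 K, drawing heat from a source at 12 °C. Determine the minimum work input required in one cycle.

W_in ≈ 49.7 kJ

T_C = 12 °C → 12 + 273.15 = 285.15 K.
The Carnot heat-pump COP is COP_HP = T_H/(T_H − T_C) = 306.00/20.85 = 14.6763.
W = Q_H/COP_HP = 729/14.6763 = 49.7 kJ.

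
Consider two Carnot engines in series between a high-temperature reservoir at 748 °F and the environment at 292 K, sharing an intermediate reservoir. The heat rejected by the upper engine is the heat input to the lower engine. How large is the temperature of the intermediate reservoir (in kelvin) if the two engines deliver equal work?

T_H = 748 °F → (748 − 32) × 5/9 = 397.78 °C = 670.93 K.
For reversible stages Q_m = Q_H·(T_m/T_H). Setting W₁ = Q_H(1 − T_m/T_H) equal to W₂ = Q_m(1 − T_C/T_m) = Q_H·(T_m − T_C)/T_H gives T_H − T_m = T_m − T_C, so T_m = (T_H + T_C)/2 = (670.93 + 292.00)/2 = 481 K.

T_m ≈ 481 K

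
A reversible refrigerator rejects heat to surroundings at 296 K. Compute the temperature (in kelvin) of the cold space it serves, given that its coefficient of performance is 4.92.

COP_R = T_C/(T_H − T_C) ⇒ T_C = T_H·COP_R/(1 + COP_R) = 296.00 × 4.92/(1 + 4.92) = 246 K.

T_C ≈ 246 K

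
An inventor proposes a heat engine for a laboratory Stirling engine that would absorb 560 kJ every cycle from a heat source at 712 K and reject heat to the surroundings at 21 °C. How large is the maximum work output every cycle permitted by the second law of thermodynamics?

W_max ≈ 329 kJ

T_C = 21 °C → 21 + 273.15 = 294.15 K.
The upper bound on efficiency is η_max = 1 − T_C/T_H = 1 − 294.15/712.00 = 0.5869.
W_max = η_max · Q_H = 0.5869 × 560 = 329 kJ.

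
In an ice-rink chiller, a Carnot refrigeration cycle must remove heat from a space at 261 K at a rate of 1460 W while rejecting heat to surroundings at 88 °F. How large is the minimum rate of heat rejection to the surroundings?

Q̇_H ≈ 1702 W

T_H = 88 °F → (88 − 32) × 5/9 = 31.11 °C = 304.26 K.
For a reversible cycle Q_H/Q_C = T_H/T_C, so Q_H = Q_C·T_H/T_C = 1460 × 304.26/261.00 = 1702 W.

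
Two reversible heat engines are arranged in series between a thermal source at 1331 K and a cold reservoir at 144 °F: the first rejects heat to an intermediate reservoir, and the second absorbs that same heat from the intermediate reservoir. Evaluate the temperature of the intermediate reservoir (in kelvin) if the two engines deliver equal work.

T_C = 144 °F → (144 − 32) × 5/9 = 62.22 °C = 335.37 K.
For reversible stages Q_m = Q_H·(T_m/T_H). Setting W₁ = Q_H(1 − T_m/T_H) equal to W₂ = Q_m(1 − T_C/T_m) = Q_H·(T_m − T_C)/T_H gives T_H − T_m = T_m − T_C, so T_m = (T_H + T_C)/2 = (1331.00 + 335.37)/2 = 833.2 K.

T_m ≈ 833.2 K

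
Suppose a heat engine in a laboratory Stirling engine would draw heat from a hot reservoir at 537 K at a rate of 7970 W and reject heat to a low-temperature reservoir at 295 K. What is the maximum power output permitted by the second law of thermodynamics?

The second-law ceiling is the Carnot efficiency, η_max = 1 − T_C/T_H = 1 − 295.00/537.00 = 0.4507.
W_max = η_max · Q_H = 0.4507 × 7970 = 3590 W.

Ẇ_max ≈ 3590 W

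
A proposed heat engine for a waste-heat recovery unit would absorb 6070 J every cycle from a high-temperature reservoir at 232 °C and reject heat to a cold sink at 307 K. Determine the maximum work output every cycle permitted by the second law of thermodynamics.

T_H = 232 °C → 232 + 273.15 = 505.15 K.
The upper bound on efficiency is η_max = 1 − T_C/T_H = 1 − 307.00/505.15 = 0.3923.
W_max = η_max · Q_H = 0.3923 × 6070 = 2381 J.

W_max ≈ 2381 J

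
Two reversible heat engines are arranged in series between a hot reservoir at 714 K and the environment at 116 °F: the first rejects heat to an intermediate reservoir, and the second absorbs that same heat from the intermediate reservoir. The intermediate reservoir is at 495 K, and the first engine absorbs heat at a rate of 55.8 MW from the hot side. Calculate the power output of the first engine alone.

T_C = 116 °F → (116 − 32) × 5/9 = 46.67 °C = 319.82 K.
First-stage efficiency η₁ = 1 − T_m/T_H = 1 − 495.00/714.00 = 0.3067.
W₁ = η₁·Q_H = 0.3067 × 55.8 = 17.12 MW.

Ẇ₁ ≈ 17.12 MW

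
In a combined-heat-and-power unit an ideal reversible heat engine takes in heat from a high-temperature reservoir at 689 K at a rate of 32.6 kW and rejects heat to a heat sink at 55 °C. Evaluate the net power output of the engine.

Ẇ ≈ 17.1 kW

T_C = 55 °C → 55 + 273.15 = 328.15 K.
Carnot efficiency: η = 1 − T_C/T_H = 1 − 328.15/689.00 = 0.5237.
W = η·Q_H = 0.5237 × 32.6 = 17.1 kW.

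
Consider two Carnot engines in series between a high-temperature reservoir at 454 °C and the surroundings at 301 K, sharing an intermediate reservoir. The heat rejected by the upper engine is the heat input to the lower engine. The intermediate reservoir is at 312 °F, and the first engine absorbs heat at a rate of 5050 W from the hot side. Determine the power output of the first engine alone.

T_H = 454 °C → 454 + 273.15 = 727.15 K.
T_m = 312 °F → (312 − 32) × 5/9 = 155.56 °C = 428.71 K.
First-stage efficiency η₁ = 1 − T_m/T_H = 1 − 428.71/727.15 = 0.4104.
W₁ = η₁·Q_H = 0.4104 × 5050 = 2070 W.

Ẇ₁ ≈ 2070 W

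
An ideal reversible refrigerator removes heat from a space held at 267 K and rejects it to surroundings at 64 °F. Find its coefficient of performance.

COP_R ≈ 11.2

T_H = 64 °F → (64 − 32) × 5/9 = 17.78 °C = 290.93 K.
For a reversible refrigerator, COP_R = T_C/(T_H − T_C) = 267.00/(290.93 − 267.00) = 11.2.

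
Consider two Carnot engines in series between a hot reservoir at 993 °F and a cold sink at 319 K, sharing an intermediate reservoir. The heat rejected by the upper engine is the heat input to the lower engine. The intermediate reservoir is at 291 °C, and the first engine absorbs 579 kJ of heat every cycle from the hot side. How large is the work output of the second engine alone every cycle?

T_H = 993 °F → (993 − 32) × 5/9 = 533.89 °C = 807.04 K.
T_m = 291 °C → 291 + 273.15 = 564.15 K.
Heat entering the second stage: Q_m = Q_H·(T_m/T_H) = 579 × 564.15/807.04 = 404.7 kJ.
Second-stage efficiency η₂ = 1 − T_C/T_m = 1 − 319.00/564.15 = 0.4345, so W₂ = η₂·Q_m = 175.9 kJ.

W₂ ≈ 175.9 kJ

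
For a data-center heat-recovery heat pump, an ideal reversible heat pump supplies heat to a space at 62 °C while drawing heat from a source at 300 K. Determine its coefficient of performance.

COP_HP ≈ 9.53

T_H = 62 °C → 62 + 273.15 = 335.15 K.
COP_HP = T_H/(T_H − T_C) = 335.15/(335.15 − 300.00) = 9.53.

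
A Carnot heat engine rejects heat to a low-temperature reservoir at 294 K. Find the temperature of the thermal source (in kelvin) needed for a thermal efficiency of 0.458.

T_H ≈ 542.4 K

From η = 1 − T_C/T_H, solving for T_H gives T_H = T_C/(1 − η) = 294.00/(1 − 0.458) = 542.4 K.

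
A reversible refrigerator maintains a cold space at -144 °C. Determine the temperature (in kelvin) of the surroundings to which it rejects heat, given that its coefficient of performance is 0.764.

T_H ≈ 298.2 K

T_C = -144 °C → -144 + 273.15 = 129.15 K.
COP_R = T_C/(T_H − T_C) ⇒ T_H = T_C·(1 + 1/COP_R) = 129.15 × (1 + 1/0.764) = 298.2 K.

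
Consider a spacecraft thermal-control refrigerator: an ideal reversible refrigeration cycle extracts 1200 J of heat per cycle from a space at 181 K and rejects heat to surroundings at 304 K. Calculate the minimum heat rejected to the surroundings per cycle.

For a reversible cycle Q_H/Q_C = T_H/T_C, so Q_H = Q_C·T_H/T_C = 1200 × 304.00/181.00 = 2020 J.

Q_H ≈ 2020 J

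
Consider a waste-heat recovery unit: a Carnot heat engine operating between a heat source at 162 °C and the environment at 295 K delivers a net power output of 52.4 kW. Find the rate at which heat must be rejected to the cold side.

T_H = 162 °C → 162 + 273.15 = 435.15 K.
Carnot efficiency: η = 1 − T_C/T_H = 1 − 295.00/435.15 = 0.3221.
Since Q_C/Q_H = T_C/T_H and Q_H = W/η, Q_C = W·T_C/(T_H − T_C) = 52.4 × 295.00/140.15 = 110 kW.

Q̇_C ≈ 110 kW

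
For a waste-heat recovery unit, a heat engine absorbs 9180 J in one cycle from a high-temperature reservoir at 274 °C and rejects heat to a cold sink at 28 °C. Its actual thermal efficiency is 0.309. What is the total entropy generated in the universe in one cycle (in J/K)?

ΔS_univ ≈ 4.29 J/K

T_H = 274 °C → 274 + 273.15 = 547.15 K.
T_C = 28 °C → 28 + 273.15 = 301.15 K.
W = η·Q_H = 0.309 × 9180 = 2837 J, so Q_C = Q_H − W = 6343 J.
The hot reservoir loses entropy Q_H/T_H = 9180/547.15 = 16.78 J/K; the cold reservoir gains Q_C/T_C = 6343/301.15 = 21.06 J/K.
ΔS_univ = −Q_H/T_H + Q_C/T_C = 4.29 J/K (> 0, since η = 0.309 < η_Carnot = 0.450).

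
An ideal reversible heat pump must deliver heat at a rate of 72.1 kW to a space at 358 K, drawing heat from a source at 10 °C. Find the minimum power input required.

Ẇ_in ≈ 15.1 kW

T_C = 10 °C → 10 + 273.15 = 283.15 K.
COP_HP = T_H/(T_H − T_C) = 358.00/74.85 = 4.7829.
W = Q_H/COP_HP = 72.1/4.7829 = 15.1 kW.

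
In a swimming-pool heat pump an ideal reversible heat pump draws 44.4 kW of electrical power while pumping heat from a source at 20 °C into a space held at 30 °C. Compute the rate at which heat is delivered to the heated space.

Q̇_H ≈ 1350 kW

T_H = 30 °C → 30 + 273.15 = 303.15 K.
T_C = 20 °C → 20 + 273.15 = 293.15 K.
COP_HP = T_H/(T_H − T_C) = 303.15/10.00 = 30.3150.
Q_H = COP_HP · W = 30.3150 × 44.4 = 1350 kW.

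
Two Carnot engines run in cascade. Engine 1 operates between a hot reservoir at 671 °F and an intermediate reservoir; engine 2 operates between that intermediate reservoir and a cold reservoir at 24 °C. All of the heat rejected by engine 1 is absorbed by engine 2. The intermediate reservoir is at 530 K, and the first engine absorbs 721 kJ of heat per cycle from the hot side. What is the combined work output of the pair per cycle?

W_total ≈ 380 kJ

T_H = 671 °F → (671 − 32) × 5/9 = 355.00 °C = 628.15 K.
T_C = 24 °C → 24 + 273.15 = 297.15 K.
Two reversible stages in series are equivalent to a single Carnot engine between T_H and T_C, so η_total = 1 − T_C/T_H = 1 − 297.15/628.15 = 0.5269.
W_total = η_total · Q_H = 0.5269 × 721 = 380 kJ.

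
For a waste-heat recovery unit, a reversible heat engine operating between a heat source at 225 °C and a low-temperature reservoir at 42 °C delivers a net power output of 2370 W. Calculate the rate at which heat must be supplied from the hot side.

T_H = 225 °C → 225 + 273.15 = 498.15 K.
T_C = 42 °C → 42 + 273.15 = 315.15 K.
For a reversible engine, η = 1 − T_C/T_H = 1 − 315.15/498.15 = 0.3674.
Q_H = W/η = 2370/0.3674 = 6451 W.

Q̇_H ≈ 6451 W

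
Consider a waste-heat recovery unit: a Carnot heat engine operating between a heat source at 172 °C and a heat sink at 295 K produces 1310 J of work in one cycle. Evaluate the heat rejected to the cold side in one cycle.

Q_C ≈ 2574 J

T_H = 172 °C → 172 + 273.15 = 445.15 K.
Since the cycle is reversible, η = 1 − T_C/T_H = 1 − 295.00/445.15 = 0.3373.
Since Q_C/Q_H = T_C/T_H and Q_H = W/η, Q_C = W·T_C/(T_H − T_C) = 1310 × 295.00/150.15 = 2574 J.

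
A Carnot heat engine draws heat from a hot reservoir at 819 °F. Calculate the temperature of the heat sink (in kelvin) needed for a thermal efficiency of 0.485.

T_H = 819 °F → (819 − 32) × 5/9 = 437.22 °C = 710.37 K.
From η = 1 − T_C/T_H, T_C = T_H·(1 − η) = 710.37 × (1 − 0.485) = 365.8 K.

T_C ≈ 365.8 K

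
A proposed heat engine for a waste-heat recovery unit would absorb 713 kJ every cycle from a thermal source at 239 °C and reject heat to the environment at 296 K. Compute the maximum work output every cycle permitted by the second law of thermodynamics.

W_max ≈ 301 kJ

T_H = 239 °C → 239 + 273.15 = 512.15 K.
By the Carnot theorem, η_max = 1 − T_C/T_H = 1 − 296.00/512.15 = 0.4220.
W_max = η_max · Q_H = 0.4220 × 713 = 301 kJ.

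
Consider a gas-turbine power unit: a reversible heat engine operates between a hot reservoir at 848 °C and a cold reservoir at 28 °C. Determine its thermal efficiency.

T_H = 848 °C → 848 + 273.15 = 1121.15 K.
T_C = 28 °C → 28 + 273.15 = 301.15 K.
Since the cycle is reversible, η = 1 − T_C/T_H = 1 − 301.15/1121.15 = 0.7314.

η ≈ 0.7314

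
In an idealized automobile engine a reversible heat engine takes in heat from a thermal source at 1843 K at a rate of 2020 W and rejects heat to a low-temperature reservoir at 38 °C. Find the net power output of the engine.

T_C = 38 °C → 38 + 273.15 = 311.15 K.
Since the cycle is reversible, η = 1 − T_C/T_H = 1 − 311.15/1843.00 = 0.8312.
W = η·Q_H = 0.8312 × 2020 = 1680 W.

Ẇ ≈ 1680 W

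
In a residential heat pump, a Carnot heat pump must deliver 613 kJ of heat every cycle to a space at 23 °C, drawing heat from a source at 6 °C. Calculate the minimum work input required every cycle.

T_H = 23 °C → 23 + 273.15 = 296.15 K.
T_C = 6 °C → 6 + 273.15 = 279.15 K.
Reversible heating COP: COP_HP = T_H/(T_H − T_C) = 296.15/17.00 = 17.4206.
W = Q_H/COP_HP = 613/17.4206 = 35.2 kJ.

W_in ≈ 35.2 kJ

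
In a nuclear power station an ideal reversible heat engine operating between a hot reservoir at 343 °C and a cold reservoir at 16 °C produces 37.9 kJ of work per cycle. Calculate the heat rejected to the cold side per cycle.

Q_C ≈ 33.5 kJ

T_H = 343 °C → 343 + 273.15 = 616.15 K.
T_C = 16 °C → 16 + 273.15 = 289.15 K.
The Carnot efficiency is η = 1 − T_C/T_H = 1 − 289.15/616.15 = 0.5307.
Since Q_C/Q_H = T_C/T_H and Q_H = W/η, Q_C = W·T_C/(T_H − T_C) = 37.9 × 289.15/327.00 = 33.5 kJ.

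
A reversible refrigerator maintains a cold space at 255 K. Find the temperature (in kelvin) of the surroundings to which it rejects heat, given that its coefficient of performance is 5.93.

T_H ≈ 298 K

COP_R = T_C/(T_H − T_C) ⇒ T_H = T_C·(1 + 1/COP_R) = 255.00 × (1 + 1/5.93) = 298 K.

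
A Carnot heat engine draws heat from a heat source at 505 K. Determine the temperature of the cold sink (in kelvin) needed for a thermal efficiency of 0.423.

T_C ≈ 291 K

From η = 1 − T_C/T_H, T_C = T_H·(1 − η) = 505.00 × (1 − 0.423) = 291 K.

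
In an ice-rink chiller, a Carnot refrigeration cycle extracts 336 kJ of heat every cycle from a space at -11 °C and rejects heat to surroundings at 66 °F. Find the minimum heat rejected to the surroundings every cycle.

T_H = 66 °F → (66 − 32) × 5/9 = 18.89 °C = 292.04 K.
T_C = -11 °C → -11 + 273.15 = 262.15 K.
For a reversible cycle Q_H/Q_C = T_H/T_C, so Q_H = Q_C·T_H/T_C = 336 × 292.04/262.15 = 374 kJ.

Q_H ≈ 374 kJ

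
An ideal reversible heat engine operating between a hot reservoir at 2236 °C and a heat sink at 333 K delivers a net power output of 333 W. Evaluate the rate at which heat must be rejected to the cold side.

T_H = 2236 °C → 2236 + 273.15 = 2509.15 K.
The Carnot efficiency is η = 1 − T_C/T_H = 1 − 333.00/2509.15 = 0.8673.
Since Q_C/Q_H = T_C/T_H and Q_H = W/η, Q_C = W·T_C/(T_H − T_C) = 333 × 333.00/2176.15 = 51.0 W.

Q̇_C ≈ 51.0 W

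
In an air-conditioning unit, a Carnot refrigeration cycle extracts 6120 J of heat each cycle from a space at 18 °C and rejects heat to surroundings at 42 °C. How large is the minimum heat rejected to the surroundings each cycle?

Q_H ≈ 6620 J

T_H = 42 °C → 42 + 273.15 = 315.15 K.
T_C = 18 °C → 18 + 273.15 = 291.15 K.
For a reversible cycle Q_H/Q_C = T_H/T_C, so Q_H = Q_C·T_H/T_C = 6120 × 315.15/291.15 = 6620 J.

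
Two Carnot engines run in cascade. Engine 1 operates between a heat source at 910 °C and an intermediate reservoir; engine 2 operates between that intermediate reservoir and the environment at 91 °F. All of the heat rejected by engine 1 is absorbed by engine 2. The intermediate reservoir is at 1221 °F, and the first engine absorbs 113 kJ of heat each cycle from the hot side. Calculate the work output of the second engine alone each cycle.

T_H = 910 °C → 910 + 273.15 = 1183.15 K.
T_C = 91 °F → (91 − 32) × 5/9 = 32.78 °C = 305.93 K.
T_m = 1221 °F → (1221 − 32) × 5/9 = 660.56 °C = 933.71 K.
Heat entering the second stage: Q_m = Q_H·(T_m/T_H) = 113 × 933.71/1183.15 = 89.2 kJ.
Second-stage efficiency η₂ = 1 − T_C/T_m = 1 − 305.93/933.71 = 0.6724, so W₂ = η₂·Q_m = 60.0 kJ.

W₂ ≈ 60.0 kJ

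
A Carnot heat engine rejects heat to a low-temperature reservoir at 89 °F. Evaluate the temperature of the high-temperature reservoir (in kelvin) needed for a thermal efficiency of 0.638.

T_C = 89 °F → (89 − 32) × 5/9 = 31.67 °C = 304.82 K.
From η = 1 − T_C/T_H, solving for T_H gives T_H = T_C/(1 − η) = 304.82/(1 − 0.638) = 842.0 K.

T_H ≈ 842.0 K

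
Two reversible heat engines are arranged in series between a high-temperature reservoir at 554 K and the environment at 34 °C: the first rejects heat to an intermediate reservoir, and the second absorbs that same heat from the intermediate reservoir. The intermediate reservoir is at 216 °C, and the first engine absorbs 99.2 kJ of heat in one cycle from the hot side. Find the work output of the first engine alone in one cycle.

T_C = 34 °C → 34 + 273.15 = 307.15 K.
T_m = 216 °C → 216 + 273.15 = 489.15 K.
First-stage efficiency η₁ = 1 − T_m/T_H = 1 − 489.15/554.00 = 0.1171.
W₁ = η₁·Q_H = 0.1171 × 99.2 = 11.6 kJ.

W₁ ≈ 11.6 kJ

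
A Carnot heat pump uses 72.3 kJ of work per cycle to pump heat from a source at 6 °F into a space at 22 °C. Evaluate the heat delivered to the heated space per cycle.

Q_H ≈ 586 kJ

T_H = 22 °C → 22 + 273.15 = 295.15 K.
T_C = 6 °F → (6 − 32) × 5/9 = -14.44 °C = 258.71 K.
The Carnot heat-pump COP is COP_HP = T_H/(T_H − T_C) = 295.15/36.44 = 8.0986.
Q_H = COP_HP · W = 8.0986 × 72.3 = 586 kJ.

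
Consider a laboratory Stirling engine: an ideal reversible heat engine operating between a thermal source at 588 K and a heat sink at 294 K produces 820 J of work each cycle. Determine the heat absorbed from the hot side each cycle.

Q_H ≈ 1640 J

For a reversible engine, η = 1 − T_C/T_H = 1 − 294.00/588.00 = 0.5000.
Q_H = W/η = 820/0.5000 = 1640 J.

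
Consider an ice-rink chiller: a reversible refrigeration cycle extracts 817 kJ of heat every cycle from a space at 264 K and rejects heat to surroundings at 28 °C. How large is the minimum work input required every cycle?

W_in ≈ 115 kJ

T_H = 28 °C → 28 + 273.15 = 301.15 K.
Carnot COP: COP_R = T_C/(T_H − T_C) = 264.00/37.15 = 7.1063.
W = Q_C/COP_R = 817/7.1063 = 115 kJ.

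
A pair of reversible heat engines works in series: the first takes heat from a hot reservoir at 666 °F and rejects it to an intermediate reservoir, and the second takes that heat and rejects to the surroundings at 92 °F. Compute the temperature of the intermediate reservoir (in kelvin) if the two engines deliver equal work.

T_m ≈ 466 K

T_H = 666 °F → (666 − 32) × 5/9 = 352.22 °C = 625.37 K.
T_C = 92 °F → (92 − 32) × 5/9 = 33.33 °C = 306.48 K.
For reversible stages Q_m = Q_H·(T_m/T_H). Setting W₁ = Q_H(1 − T_m/T_H) equal to W₂ = Q_m(1 − T_C/T_m) = Q_H·(T_m − T_C)/T_H gives T_H − T_m = T_m − T_C, so T_m = (T_H + T_C)/2 = (625.37 + 306.48)/2 = 466 K.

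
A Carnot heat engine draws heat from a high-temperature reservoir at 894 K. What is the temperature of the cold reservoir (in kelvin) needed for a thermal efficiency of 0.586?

From η = 1 − T_C/T_H, T_C = T_H·(1 − η) = 894.00 × (1 − 0.586) = 370.1 K.

T_C ≈ 370.1 K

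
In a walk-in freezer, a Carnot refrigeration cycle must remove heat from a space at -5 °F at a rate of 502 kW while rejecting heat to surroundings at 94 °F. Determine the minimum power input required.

Ẇ_in ≈ 109.3 kW

T_H = 94 °F → (94 − 32) × 5/9 = 34.44 °C = 307.59 K.
T_C = -5 °F → (-5 − 32) × 5/9 = -20.56 °C = 252.59 K.
For a reversible refrigerator, COP_R = T_C/(T_H − T_C) = 252.59/55.00 = 4.5926.
W = Q_C/COP_R = 502/4.5926 = 109.3 kW.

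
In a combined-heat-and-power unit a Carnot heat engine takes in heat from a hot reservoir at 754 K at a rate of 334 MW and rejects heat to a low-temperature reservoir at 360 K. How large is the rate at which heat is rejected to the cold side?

Q̇_C ≈ 159 MW

Since the cycle is reversible, η = 1 − T_C/T_H = 1 − 360.00/754.00 = 0.5225.
For a reversible cycle Q_C/Q_H = T_C/T_H, so Q_C = 334 × 360.00/754.00 = 159 MW.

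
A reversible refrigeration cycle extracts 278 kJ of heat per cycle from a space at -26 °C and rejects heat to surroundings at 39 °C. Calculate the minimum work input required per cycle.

W_in ≈ 73.11 kJ

T_H = 39 °C → 39 + 273.15 = 312.15 K.
T_C = -26 °C → -26 + 273.15 = 247.15 K.
For a reversible refrigerator, COP_R = T_C/(T_H − T_C) = 247.15/65.00 = 3.8023.
W = Q_C/COP_R = 278/3.8023 = 73.11 kJ.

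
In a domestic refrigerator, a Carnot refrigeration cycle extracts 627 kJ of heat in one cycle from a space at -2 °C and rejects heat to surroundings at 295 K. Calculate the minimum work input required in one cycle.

T_C = -2 °C → -2 + 273.15 = 271.15 K.
Carnot COP: COP_R = T_C/(T_H − T_C) = 271.15/23.85 = 11.3690.
W = Q_C/COP_R = 627/11.3690 = 55.2 kJ.

W_in ≈ 55.2 kJ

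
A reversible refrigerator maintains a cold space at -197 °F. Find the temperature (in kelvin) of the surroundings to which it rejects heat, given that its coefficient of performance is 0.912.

T_C = -197 °F → (-197 − 32) × 5/9 = -127.22 °C = 145.93 K.
COP_R = T_C/(T_H − T_C) ⇒ T_H = T_C·(1 + 1/COP_R) = 145.93 × (1 + 1/0.912) = 306 K.

T_H ≈ 306 K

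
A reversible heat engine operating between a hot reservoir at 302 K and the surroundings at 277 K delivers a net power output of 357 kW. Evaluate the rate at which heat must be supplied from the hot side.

Q̇_H ≈ 4310 kW

Since the cycle is reversible, η = 1 − T_C/T_H = 1 − 277.00/302.00 = 0.0828.
Q_H = W/η = 357/0.0828 = 4310 kW.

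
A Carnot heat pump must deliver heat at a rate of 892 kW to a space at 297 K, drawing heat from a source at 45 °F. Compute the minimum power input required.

T_C = 45 °F → (45 − 32) × 5/9 = 7.22 °C = 280.37 K.
Reversible heating COP: COP_HP = T_H/(T_H − T_C) = 297.00/16.63 = 17.8617.
W = Q_H/COP_HP = 892/17.8617 = 49.9 kW.

Ẇ_in ≈ 49.9 kW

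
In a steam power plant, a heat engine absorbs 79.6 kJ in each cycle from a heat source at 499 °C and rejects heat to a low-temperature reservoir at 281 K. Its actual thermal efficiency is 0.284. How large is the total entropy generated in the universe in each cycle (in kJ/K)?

ΔS_univ ≈ 0.0997 kJ/K

T_H = 499 °C → 499 + 273.15 = 772.15 K.
W = η·Q_H = 0.284 × 79.6 = 22.61 kJ, so Q_C = Q_H − W = 56.99 kJ.
Reservoir entropy changes: ΔS_H = −Q_H/T_H = −79.6/772.15 = -0.1031 kJ/K and ΔS_C = +Q_C/T_C = 56.99/281.00 = 0.2028 kJ/K.
ΔS_univ = −Q_H/T_H + Q_C/T_C = 0.0997 kJ/K (> 0, since η = 0.284 < η_Carnot = 0.636).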